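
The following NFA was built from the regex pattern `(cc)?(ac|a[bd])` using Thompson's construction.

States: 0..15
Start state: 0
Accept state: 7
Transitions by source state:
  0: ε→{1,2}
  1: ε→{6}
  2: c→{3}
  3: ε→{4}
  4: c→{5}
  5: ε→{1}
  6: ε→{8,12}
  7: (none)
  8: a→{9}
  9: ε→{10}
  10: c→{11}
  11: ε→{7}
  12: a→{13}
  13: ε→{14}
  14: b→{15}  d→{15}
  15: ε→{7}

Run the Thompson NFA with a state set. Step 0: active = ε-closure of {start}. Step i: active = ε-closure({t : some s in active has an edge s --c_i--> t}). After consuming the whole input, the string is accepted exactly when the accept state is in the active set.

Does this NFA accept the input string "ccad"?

S₀ = ε-closure({0}) = {0,1,2,6,8,12}
'c' @ 1: {3,4}
'c' @ 2: {1,5,6,8,12}
'a' @ 3: {9,10,13,14}
'd' @ 4: {7,15}  [accepting]
end set {7,15} — state 7 in

Answer: ACCEPT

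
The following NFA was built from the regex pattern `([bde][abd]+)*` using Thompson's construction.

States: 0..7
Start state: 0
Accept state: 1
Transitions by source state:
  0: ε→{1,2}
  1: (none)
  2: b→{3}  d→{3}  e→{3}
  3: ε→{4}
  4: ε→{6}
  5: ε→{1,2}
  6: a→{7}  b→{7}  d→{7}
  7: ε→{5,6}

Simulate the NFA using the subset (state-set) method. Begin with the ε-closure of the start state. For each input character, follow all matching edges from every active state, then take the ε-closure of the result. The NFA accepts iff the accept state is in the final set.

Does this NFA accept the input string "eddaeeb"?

S₀ = ε-closure({0}) = {0,1,2}
'e' @ 1: {3,4,6}
'd' @ 2: {1,2,5,6,7}  (accept∈set)
'd' @ 3: {1,2,3,4,5,6,7}  (accept∈set)
'a' @ 4: {1,2,5,6,7}  (accept∈set)
'e' @ 5: {3,4,6}
'e' @ 6: {}  — state set empty
rest 'b' ignored (set empty)
after full input: {}  (accept=1 not in)

Answer: REJECT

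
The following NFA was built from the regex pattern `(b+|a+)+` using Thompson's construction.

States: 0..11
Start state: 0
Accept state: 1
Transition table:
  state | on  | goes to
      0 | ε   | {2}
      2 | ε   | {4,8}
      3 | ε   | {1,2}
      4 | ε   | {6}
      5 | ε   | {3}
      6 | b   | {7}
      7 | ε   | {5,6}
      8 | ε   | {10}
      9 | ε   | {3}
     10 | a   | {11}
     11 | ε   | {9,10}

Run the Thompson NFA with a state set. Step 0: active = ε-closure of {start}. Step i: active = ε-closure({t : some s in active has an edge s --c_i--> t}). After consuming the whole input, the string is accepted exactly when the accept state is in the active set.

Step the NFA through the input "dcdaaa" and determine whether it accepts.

S₀ = ε-closure({0}) = {0,2,4,6,8,10}
'd' @ 1: {}  — dead — no transitions
rest 'cdaaa' ignored (set empty)
final: {}; accept 1 not in set

Answer: REJECT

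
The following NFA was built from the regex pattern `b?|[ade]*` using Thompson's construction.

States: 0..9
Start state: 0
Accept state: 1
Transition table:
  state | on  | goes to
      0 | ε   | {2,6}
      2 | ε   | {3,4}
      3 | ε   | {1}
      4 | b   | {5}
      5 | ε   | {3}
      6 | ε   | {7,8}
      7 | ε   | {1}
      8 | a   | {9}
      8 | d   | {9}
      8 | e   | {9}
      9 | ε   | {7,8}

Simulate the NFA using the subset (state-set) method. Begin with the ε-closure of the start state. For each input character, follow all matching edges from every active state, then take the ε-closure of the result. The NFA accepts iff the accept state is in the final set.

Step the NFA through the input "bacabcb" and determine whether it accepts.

start: ε-closure({0}) = {0,1,2,3,4,6,7,8}
'b' @ 1: {1,3,5}  [accepting]
'a' @ 2: {}  — state set empty
rest 'cabcb' ignored (set empty)
final: {}; accept 1 not in set

Answer: REJECT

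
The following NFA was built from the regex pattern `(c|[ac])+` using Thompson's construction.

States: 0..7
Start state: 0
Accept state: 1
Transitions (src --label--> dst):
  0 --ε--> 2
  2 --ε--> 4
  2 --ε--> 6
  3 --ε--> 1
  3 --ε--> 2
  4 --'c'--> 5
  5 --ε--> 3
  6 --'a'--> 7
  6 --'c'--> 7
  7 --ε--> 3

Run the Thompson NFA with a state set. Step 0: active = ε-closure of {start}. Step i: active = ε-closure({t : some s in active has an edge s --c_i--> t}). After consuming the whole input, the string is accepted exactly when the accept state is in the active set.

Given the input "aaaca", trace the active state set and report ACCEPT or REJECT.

start: ε-closure({0}) = {0,2,4,6}
'a' @ 1: {1,2,3,4,6,7}  ✓accept
'a' @ 2: {1,2,3,4,6,7}  ✓accept
'a' @ 3: {1,2,3,4,6,7}  ✓accept
'c' @ 4: {1,2,3,4,5,6,7}  ✓accept
'a' @ 5: {1,2,3,4,6,7}  ✓accept
end set {1,2,3,4,6,7} — state 1 in

Answer: ACCEPT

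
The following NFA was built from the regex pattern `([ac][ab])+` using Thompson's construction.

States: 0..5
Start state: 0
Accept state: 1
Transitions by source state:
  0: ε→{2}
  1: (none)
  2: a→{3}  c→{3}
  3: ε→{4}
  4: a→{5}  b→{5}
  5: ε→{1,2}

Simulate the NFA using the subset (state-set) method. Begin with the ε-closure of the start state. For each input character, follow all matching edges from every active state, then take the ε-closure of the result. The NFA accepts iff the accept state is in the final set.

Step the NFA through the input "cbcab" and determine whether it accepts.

Answer: REJECT

Derivation:
initial (ε-close {0}): {0,2}
'c' @ 1: {3,4}
'b' @ 2: {1,2,5}  ✓accept
'c' @ 3: {3,4}
'a' @ 4: {1,2,5}  ✓accept
'b' @ 5: {}  — dead — no transitions
end set {} — state 1 not in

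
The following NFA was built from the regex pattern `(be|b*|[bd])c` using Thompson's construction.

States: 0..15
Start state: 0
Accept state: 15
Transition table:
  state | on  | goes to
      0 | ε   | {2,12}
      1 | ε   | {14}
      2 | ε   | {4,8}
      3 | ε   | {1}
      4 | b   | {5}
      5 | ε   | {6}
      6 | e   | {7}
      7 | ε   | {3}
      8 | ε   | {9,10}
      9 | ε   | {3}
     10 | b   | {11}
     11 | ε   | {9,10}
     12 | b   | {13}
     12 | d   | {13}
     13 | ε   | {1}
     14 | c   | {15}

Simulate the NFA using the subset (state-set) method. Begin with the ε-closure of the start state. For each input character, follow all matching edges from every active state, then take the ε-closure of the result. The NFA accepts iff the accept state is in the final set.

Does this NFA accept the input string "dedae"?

start: ε-closure({0}) = {0,1,2,3,4,8,9,10,12,14}
'd' @ 1: {1,13,14}
'e' @ 2: {}  — no active states
rest 'dae' ignored (set empty)
after full input: {}  (accept=15 not in)

Answer: REJECT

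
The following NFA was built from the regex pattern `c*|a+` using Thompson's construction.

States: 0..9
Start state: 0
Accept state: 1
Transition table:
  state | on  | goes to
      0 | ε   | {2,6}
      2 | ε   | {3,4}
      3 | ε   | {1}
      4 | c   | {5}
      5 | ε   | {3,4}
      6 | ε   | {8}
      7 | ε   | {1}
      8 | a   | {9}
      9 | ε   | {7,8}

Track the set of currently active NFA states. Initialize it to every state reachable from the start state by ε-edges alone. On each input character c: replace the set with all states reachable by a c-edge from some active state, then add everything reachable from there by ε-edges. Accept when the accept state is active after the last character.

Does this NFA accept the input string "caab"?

start: ε-closure({0}) = {0,1,2,3,4,6,8}
'c' @ 1: {1,3,4,5}  [accepting]
'a' @ 2: {}  — state set empty
rest 'ab' ignored (set empty)
end set {} — state 1 not in

Answer: REJECT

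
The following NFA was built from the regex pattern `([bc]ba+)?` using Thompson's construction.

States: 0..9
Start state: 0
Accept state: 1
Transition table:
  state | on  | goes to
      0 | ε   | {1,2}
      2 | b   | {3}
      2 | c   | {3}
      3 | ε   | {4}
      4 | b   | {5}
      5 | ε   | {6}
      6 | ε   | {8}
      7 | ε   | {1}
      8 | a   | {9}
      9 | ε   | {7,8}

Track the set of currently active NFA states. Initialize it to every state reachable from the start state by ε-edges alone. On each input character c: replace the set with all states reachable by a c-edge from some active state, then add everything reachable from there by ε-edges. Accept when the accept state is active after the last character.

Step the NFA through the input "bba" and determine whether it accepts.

Answer: ACCEPT

Derivation:
start: ε-closure({0}) = {0,1,2}
'b' @ 1: {3,4}
'b' @ 2: {5,6,8}
'a' @ 3: {1,7,8,9}  (accept∈set)
after full input: {1,7,8,9}  (accept=1 in)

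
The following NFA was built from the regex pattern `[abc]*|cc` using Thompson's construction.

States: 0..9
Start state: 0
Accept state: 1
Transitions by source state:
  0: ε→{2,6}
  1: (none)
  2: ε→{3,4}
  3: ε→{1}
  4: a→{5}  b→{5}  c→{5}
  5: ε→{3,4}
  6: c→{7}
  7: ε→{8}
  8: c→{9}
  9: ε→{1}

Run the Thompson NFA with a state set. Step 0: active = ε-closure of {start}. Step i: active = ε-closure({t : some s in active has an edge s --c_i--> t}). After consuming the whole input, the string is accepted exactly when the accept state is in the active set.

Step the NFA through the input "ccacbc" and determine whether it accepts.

S₀ = ε-closure({0}) = {0,1,2,3,4,6}
'c' @ 1: {1,3,4,5,7,8}  (accept∈set)
'c' @ 2: {1,3,4,5,9}  (accept∈set)
'a' @ 3: {1,3,4,5}  (accept∈set)
'c' @ 4: {1,3,4,5}  (accept∈set)
'b' @ 5: {1,3,4,5}  (accept∈set)
'c' @ 6: {1,3,4,5}  (accept∈set)
final: {1,3,4,5}; accept 1 in set

Answer: ACCEPT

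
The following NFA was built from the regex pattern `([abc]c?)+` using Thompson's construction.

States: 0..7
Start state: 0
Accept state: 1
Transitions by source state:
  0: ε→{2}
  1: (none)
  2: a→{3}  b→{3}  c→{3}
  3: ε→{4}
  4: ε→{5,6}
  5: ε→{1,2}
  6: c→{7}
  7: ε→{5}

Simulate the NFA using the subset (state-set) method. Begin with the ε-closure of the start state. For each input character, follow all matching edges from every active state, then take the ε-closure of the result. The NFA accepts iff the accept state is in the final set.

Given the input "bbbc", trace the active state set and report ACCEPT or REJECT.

Answer: ACCEPT

Trace:
start: ε-closure({0}) = {0,2}
'b' @ 1: {1,2,3,4,5,6}  [accepting]
'b' @ 2: {1,2,3,4,5,6}  [accepting]
'b' @ 3: {1,2,3,4,5,6}  [accepting]
'c' @ 4: {1,2,3,4,5,6,7}  [accepting]
final: {1,2,3,4,5,6,7}; accept 1 in set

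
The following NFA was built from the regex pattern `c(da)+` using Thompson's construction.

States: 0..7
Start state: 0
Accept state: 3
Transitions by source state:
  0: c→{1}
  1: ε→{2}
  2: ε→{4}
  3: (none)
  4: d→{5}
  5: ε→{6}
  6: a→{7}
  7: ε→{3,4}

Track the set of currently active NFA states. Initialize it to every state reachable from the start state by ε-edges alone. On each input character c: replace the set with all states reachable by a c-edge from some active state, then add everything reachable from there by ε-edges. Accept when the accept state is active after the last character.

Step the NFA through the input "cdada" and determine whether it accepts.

Answer: ACCEPT

Steps:
S₀ = ε-closure({0}) = {0}
'c' @ 1: {1,2,4}
'd' @ 2: {5,6}
'a' @ 3: {3,4,7}  (accept∈set)
'd' @ 4: {5,6}
'a' @ 5: {3,4,7}  (accept∈set)
after full input: {3,4,7}  (accept=3 in)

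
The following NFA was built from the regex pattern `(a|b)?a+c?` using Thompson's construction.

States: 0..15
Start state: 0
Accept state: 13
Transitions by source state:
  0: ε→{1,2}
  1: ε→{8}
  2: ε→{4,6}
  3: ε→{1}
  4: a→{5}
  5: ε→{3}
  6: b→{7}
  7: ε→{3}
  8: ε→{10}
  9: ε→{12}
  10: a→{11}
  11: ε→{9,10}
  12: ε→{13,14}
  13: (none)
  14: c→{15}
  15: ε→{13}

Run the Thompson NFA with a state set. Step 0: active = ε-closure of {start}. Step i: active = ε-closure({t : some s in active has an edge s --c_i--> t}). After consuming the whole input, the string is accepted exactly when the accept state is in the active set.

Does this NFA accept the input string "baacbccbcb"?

Answer: REJECT

Trace:
initial (ε-close {0}): {0,1,2,4,6,8,10}
'b' @ 1: {1,3,7,8,10}
'a' @ 2: {9,10,11,12,13,14}  [accepting]
'a' @ 3: {9,10,11,12,13,14}  [accepting]
'c' @ 4: {13,15}  [accepting]
'b' @ 5: {}  — state set empty
rest 'ccbcb' ignored (set empty)
end set {} — state 13 not in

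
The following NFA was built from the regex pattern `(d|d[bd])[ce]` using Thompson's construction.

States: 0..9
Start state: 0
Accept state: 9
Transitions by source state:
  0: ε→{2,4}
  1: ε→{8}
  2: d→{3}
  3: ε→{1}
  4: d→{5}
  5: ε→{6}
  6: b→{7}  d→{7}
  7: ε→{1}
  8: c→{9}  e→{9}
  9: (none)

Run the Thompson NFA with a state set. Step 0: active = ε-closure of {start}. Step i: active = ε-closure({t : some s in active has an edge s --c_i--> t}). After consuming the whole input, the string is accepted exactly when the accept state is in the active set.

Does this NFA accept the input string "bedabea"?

Answer: REJECT

Derivation:
initial (ε-close {0}): {0,2,4}
'b' @ 1: {}  — dead — no transitions
rest 'edabea' ignored (set empty)
end set {} — state 9 not in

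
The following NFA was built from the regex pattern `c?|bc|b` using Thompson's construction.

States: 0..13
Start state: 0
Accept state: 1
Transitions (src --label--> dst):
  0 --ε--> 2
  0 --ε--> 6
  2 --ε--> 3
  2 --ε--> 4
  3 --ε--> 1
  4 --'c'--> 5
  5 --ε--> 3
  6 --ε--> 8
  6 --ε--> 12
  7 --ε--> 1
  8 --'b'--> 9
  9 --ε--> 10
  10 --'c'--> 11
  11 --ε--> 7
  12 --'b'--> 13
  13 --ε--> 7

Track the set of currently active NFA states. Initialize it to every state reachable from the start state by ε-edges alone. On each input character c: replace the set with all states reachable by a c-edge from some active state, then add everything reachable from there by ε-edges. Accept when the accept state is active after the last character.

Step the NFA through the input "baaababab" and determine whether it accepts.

Answer: REJECT

Steps:
start: ε-closure({0}) = {0,1,2,3,4,6,8,12}
'b' @ 1: {1,7,9,10,13}  (accept∈set)
'a' @ 2: {}  — dead — no transitions
rest 'aababab' ignored (set empty)
after full input: {}  (accept=1 not in)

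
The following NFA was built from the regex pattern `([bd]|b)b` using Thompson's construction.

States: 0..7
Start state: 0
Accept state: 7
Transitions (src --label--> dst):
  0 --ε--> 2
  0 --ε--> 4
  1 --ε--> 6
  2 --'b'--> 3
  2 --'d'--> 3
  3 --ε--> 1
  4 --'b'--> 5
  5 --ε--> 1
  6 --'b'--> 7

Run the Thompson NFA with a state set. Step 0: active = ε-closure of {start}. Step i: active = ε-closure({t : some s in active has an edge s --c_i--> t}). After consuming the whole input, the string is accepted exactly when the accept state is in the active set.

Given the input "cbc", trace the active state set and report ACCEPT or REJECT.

S₀ = ε-closure({0}) = {0,2,4}
'c' @ 1: {}  — no active states
rest 'bc' ignored (set empty)
after full input: {}  (accept=7 not in)

Answer: REJECT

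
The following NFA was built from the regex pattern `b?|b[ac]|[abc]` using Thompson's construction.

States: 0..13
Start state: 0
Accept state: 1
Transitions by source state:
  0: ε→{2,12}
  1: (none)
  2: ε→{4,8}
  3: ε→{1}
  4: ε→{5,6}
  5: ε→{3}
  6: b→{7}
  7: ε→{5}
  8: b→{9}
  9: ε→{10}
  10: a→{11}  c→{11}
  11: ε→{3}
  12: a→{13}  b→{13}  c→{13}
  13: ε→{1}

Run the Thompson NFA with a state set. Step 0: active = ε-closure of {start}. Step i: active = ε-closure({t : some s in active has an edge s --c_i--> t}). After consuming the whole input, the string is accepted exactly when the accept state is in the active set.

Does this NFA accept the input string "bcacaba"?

start: ε-closure({0}) = {0,1,2,3,4,5,6,8,12}
'b' @ 1: {1,3,5,7,9,10,13}  ✓accept
'c' @ 2: {1,3,11}  ✓accept
'a' @ 3: {}  — dead — no transitions
rest 'caba' ignored (set empty)
final: {}; accept 1 not in set

Answer: REJECT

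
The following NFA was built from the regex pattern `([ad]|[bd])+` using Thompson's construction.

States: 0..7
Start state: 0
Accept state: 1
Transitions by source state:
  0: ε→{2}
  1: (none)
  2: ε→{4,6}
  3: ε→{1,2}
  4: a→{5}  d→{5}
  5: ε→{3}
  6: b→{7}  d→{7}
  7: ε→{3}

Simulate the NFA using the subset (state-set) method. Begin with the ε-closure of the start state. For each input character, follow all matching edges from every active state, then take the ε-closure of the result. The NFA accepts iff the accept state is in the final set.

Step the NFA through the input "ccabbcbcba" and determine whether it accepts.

Answer: REJECT

Steps:
S₀ = ε-closure({0}) = {0,2,4,6}
'c' @ 1: {}  — no active states
rest 'cabbcbcba' ignored (set empty)
final: {}; accept 1 not in set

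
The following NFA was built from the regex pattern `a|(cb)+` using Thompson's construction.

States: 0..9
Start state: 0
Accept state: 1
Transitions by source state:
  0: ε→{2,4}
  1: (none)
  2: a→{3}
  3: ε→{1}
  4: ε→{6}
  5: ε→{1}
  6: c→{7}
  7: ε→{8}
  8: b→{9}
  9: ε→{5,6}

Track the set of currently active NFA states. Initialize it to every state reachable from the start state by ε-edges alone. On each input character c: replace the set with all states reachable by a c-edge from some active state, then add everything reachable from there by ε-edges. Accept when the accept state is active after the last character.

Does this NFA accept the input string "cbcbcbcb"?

start: ε-closure({0}) = {0,2,4,6}
'c' @ 1: {7,8}
'b' @ 2: {1,5,6,9}  ✓accept
'c' @ 3: {7,8}
'b' @ 4: {1,5,6,9}  ✓accept
'c' @ 5: {7,8}
'b' @ 6: {1,5,6,9}  ✓accept
'c' @ 7: {7,8}
'b' @ 8: {1,5,6,9}  ✓accept
after full input: {1,5,6,9}  (accept=1 in)

Answer: ACCEPT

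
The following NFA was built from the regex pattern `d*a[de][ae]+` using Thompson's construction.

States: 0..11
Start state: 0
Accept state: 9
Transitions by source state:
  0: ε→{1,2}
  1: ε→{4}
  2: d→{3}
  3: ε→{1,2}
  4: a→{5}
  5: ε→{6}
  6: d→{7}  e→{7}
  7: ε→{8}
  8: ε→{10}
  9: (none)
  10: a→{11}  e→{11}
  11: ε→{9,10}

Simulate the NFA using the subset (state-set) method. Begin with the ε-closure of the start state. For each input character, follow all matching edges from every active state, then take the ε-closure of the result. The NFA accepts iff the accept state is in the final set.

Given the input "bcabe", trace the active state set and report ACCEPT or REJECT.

initial (ε-close {0}): {0,1,2,4}
'b' @ 1: {}  — state set empty
rest 'cabe' ignored (set empty)
end set {} — state 9 not in

Answer: REJECT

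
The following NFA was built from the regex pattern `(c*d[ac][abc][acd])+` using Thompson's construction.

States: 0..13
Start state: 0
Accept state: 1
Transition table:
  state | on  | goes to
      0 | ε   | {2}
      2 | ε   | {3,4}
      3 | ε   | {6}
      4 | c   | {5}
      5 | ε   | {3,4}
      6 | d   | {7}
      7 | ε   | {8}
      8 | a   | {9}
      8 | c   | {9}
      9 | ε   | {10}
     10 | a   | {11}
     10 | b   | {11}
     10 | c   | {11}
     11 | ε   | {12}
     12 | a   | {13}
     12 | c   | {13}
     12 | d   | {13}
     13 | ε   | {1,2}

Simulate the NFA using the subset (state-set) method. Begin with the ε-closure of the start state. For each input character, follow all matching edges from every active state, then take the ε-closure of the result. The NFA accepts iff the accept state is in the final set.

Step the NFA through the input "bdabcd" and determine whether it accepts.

Answer: REJECT

Steps:
initial (ε-close {0}): {0,2,3,4,6}
'b' @ 1: {}  — state set empty
rest 'dabcd' ignored (set empty)
final: {}; accept 1 not in set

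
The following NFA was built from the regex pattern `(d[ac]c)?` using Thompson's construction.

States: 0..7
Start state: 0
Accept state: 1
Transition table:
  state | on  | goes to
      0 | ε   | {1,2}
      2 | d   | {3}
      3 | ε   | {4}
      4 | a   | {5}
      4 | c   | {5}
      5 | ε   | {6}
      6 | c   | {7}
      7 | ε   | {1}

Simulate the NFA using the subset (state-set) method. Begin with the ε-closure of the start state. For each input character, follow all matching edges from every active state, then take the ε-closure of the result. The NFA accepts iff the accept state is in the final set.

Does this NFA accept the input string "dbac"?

S₀ = ε-closure({0}) = {0,1,2}
'd' @ 1: {3,4}
'b' @ 2: {}  — state set empty
rest 'ac' ignored (set empty)
after full input: {}  (accept=1 not in)

Answer: REJECT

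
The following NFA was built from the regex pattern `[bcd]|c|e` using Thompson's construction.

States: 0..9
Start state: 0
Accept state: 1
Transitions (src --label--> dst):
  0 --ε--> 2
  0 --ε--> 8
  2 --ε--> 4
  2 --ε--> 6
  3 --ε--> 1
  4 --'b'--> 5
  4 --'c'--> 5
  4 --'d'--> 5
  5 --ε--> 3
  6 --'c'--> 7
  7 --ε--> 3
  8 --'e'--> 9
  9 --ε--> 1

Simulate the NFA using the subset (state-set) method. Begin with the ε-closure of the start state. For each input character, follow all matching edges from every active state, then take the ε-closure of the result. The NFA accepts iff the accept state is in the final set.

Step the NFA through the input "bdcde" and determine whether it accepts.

Answer: REJECT

Steps:
S₀ = ε-closure({0}) = {0,2,4,6,8}
'b' @ 1: {1,3,5}  ✓accept
'd' @ 2: {}  — no active states
rest 'cde' ignored (set empty)
after full input: {}  (accept=1 not in)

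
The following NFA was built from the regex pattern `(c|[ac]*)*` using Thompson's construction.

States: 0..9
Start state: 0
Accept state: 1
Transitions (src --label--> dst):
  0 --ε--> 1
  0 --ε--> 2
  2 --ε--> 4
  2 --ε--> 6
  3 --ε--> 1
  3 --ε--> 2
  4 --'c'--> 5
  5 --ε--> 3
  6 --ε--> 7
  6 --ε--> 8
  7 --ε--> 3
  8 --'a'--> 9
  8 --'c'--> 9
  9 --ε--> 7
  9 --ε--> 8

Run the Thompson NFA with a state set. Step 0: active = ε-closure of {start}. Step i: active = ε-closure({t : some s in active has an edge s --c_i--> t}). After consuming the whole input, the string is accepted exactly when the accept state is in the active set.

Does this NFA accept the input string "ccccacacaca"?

Answer: ACCEPT

Steps:
start: ε-closure({0}) = {0,1,2,3,4,6,7,8}
'c' @ 1: {1,2,3,4,5,6,7,8,9}  ✓accept
'c' @ 2: {1,2,3,4,5,6,7,8,9}  ✓accept
'c' @ 3: {1,2,3,4,5,6,7,8,9}  ✓accept
'c' @ 4: {1,2,3,4,5,6,7,8,9}  ✓accept
'a' @ 5: {1,2,3,4,6,7,8,9}  ✓accept
'c' @ 6: {1,2,3,4,5,6,7,8,9}  ✓accept
'a' @ 7: {1,2,3,4,6,7,8,9}  ✓accept
'c' @ 8: {1,2,3,4,5,6,7,8,9}  ✓accept
'a' @ 9: {1,2,3,4,6,7,8,9}  ✓accept
'c' @ 10: {1,2,3,4,5,6,7,8,9}  ✓accept
'a' @ 11: {1,2,3,4,6,7,8,9}  ✓accept
after full input: {1,2,3,4,6,7,8,9}  (accept=1 in)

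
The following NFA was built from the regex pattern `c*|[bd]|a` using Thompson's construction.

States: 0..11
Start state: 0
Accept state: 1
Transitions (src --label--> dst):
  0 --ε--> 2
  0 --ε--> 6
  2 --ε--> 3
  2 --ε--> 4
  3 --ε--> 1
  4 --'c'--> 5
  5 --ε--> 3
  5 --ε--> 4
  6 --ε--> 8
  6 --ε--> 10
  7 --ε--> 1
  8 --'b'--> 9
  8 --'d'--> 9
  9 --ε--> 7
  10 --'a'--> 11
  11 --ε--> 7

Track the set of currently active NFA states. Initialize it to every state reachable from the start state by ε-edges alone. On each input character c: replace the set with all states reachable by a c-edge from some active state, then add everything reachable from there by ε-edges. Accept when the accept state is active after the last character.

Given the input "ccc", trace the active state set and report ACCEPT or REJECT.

Answer: ACCEPT

Derivation:
initial (ε-close {0}): {0,1,2,3,4,6,8,10}
'c' @ 1: {1,3,4,5}  [accepting]
'c' @ 2: {1,3,4,5}  [accepting]
'c' @ 3: {1,3,4,5}  [accepting]
after full input: {1,3,4,5}  (accept=1 in)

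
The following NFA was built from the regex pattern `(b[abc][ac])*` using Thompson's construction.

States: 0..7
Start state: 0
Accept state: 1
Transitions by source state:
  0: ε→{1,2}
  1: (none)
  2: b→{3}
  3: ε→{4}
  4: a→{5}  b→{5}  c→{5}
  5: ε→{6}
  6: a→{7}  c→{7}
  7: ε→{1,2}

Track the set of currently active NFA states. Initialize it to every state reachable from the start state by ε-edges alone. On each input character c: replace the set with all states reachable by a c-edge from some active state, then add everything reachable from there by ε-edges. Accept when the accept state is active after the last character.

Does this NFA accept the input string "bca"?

Answer: ACCEPT

Trace:
S₀ = ε-closure({0}) = {0,1,2}
'b' @ 1: {3,4}
'c' @ 2: {5,6}
'a' @ 3: {1,2,7}  ✓accept
end set {1,2,7} — state 1 in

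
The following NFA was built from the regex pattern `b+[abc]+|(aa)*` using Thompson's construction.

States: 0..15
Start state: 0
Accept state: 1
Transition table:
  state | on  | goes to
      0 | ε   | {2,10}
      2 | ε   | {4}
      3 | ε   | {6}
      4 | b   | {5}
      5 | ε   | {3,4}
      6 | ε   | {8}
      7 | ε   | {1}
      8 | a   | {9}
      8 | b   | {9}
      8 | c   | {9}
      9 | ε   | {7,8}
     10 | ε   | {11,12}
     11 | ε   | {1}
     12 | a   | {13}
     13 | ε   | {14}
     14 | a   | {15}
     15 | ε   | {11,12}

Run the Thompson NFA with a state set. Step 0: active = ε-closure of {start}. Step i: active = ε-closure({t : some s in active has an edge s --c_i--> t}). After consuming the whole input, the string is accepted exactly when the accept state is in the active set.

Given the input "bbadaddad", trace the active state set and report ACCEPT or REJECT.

Answer: REJECT

Steps:
initial (ε-close {0}): {0,1,2,4,10,11,12}
'b' @ 1: {3,4,5,6,8}
'b' @ 2: {1,3,4,5,6,7,8,9}  ✓accept
'a' @ 3: {1,7,8,9}  ✓accept
'd' @ 4: {}  — no active states
rest 'addad' ignored (set empty)
final: {}; accept 1 not in set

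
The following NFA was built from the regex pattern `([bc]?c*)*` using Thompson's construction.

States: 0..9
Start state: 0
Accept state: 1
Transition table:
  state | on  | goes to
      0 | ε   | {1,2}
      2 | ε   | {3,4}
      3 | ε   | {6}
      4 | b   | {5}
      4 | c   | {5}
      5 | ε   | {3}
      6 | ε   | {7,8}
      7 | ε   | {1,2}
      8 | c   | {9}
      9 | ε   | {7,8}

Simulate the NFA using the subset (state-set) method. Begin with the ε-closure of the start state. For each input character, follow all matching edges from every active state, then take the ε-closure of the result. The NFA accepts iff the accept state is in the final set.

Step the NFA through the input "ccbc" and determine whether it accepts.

Answer: ACCEPT

Trace:
start: ε-closure({0}) = {0,1,2,3,4,6,7,8}
'c' @ 1: {1,2,3,4,5,6,7,8,9}  [accepting]
'c' @ 2: {1,2,3,4,5,6,7,8,9}  [accepting]
'b' @ 3: {1,2,3,4,5,6,7,8}  [accepting]
'c' @ 4: {1,2,3,4,5,6,7,8,9}  [accepting]
final: {1,2,3,4,5,6,7,8,9}; accept 1 in set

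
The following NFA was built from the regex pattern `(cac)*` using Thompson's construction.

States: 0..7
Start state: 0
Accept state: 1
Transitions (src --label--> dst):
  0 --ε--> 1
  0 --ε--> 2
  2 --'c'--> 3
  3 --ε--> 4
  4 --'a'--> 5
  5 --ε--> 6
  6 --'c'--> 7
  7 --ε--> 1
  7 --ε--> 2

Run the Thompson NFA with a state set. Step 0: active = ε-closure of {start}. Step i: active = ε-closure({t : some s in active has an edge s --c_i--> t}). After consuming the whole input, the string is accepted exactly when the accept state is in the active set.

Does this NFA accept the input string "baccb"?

Answer: REJECT

Trace:
start: ε-closure({0}) = {0,1,2}
'b' @ 1: {}  — dead — no transitions
rest 'accb' ignored (set empty)
after full input: {}  (accept=1 not in)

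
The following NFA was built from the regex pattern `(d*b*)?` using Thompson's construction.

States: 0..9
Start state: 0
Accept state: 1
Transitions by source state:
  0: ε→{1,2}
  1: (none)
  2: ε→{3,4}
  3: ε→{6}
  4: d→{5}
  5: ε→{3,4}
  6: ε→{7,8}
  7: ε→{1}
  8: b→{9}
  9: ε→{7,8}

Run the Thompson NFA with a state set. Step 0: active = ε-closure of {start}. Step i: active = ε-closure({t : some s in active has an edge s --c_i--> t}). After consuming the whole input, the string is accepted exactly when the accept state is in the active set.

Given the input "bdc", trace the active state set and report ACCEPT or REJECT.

initial (ε-close {0}): {0,1,2,3,4,6,7,8}
'b' @ 1: {1,7,8,9}  (accept∈set)
'd' @ 2: {}  — no active states
rest 'c' ignored (set empty)
after full input: {}  (accept=1 not in)

Answer: REJECT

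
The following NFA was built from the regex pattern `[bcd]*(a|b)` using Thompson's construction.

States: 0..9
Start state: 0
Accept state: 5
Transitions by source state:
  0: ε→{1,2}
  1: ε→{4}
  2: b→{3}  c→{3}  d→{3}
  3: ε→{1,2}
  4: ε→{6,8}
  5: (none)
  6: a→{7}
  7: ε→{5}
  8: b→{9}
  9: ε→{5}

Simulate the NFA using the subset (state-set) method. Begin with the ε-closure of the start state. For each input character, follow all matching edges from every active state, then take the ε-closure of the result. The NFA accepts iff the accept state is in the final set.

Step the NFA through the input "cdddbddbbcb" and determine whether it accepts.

Answer: ACCEPT

Trace:
start: ε-closure({0}) = {0,1,2,4,6,8}
'c' @ 1: {1,2,3,4,6,8}
'd' @ 2: {1,2,3,4,6,8}
'd' @ 3: {1,2,3,4,6,8}
'd' @ 4: {1,2,3,4,6,8}
'b' @ 5: {1,2,3,4,5,6,8,9}  ✓accept
'd' @ 6: {1,2,3,4,6,8}
'd' @ 7: {1,2,3,4,6,8}
'b' @ 8: {1,2,3,4,5,6,8,9}  ✓accept
'b' @ 9: {1,2,3,4,5,6,8,9}  ✓accept
'c' @ 10: {1,2,3,4,6,8}
'b' @ 11: {1,2,3,4,5,6,8,9}  ✓accept
after full input: {1,2,3,4,5,6,8,9}  (accept=5 in)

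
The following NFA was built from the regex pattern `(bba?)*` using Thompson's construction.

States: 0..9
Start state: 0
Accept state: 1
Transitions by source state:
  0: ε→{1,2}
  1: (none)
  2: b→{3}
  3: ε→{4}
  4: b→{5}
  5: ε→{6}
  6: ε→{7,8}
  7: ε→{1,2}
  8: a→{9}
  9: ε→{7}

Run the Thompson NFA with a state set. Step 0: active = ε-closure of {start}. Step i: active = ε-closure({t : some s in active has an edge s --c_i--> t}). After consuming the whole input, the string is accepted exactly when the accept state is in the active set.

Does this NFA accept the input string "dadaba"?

initial (ε-close {0}): {0,1,2}
'd' @ 1: {}  — no active states
rest 'adaba' ignored (set empty)
final: {}; accept 1 not in set

Answer: REJECT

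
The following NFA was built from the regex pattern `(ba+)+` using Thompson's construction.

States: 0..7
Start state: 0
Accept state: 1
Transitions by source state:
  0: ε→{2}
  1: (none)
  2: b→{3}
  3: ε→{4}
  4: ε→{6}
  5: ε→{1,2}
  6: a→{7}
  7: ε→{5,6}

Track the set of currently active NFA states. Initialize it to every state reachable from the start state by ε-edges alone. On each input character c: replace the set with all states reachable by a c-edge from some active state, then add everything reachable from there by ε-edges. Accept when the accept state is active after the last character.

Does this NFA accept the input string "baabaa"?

Answer: ACCEPT

Derivation:
start: ε-closure({0}) = {0,2}
'b' @ 1: {3,4,6}
'a' @ 2: {1,2,5,6,7}  [accepting]
'a' @ 3: {1,2,5,6,7}  [accepting]
'b' @ 4: {3,4,6}
'a' @ 5: {1,2,5,6,7}  [accepting]
'a' @ 6: {1,2,5,6,7}  [accepting]
final: {1,2,5,6,7}; accept 1 in set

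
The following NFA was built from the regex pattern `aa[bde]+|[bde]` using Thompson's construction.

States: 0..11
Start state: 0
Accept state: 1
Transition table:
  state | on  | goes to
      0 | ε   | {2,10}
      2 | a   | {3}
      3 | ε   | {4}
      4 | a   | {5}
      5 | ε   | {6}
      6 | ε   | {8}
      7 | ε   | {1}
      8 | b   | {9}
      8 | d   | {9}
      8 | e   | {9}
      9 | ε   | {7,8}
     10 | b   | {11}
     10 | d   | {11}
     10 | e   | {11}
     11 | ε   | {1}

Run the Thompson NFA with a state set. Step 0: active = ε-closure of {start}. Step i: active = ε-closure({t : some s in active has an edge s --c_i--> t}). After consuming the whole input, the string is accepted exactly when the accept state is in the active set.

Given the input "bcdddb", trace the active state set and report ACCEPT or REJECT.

S₀ = ε-closure({0}) = {0,2,10}
'b' @ 1: {1,11}  [accepting]
'c' @ 2: {}  — dead — no transitions
rest 'dddb' ignored (set empty)
after full input: {}  (accept=1 not in)

Answer: REJECT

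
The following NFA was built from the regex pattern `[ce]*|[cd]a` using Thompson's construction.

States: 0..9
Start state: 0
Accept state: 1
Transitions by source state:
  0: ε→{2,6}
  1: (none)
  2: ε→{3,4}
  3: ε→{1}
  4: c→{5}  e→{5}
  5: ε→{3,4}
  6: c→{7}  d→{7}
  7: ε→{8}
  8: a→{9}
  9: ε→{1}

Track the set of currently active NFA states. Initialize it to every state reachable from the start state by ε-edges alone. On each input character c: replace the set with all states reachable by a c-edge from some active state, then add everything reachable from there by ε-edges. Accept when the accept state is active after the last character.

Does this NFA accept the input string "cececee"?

Answer: ACCEPT

Derivation:
start: ε-closure({0}) = {0,1,2,3,4,6}
'c' @ 1: {1,3,4,5,7,8}  (accept∈set)
'e' @ 2: {1,3,4,5}  (accept∈set)
'c' @ 3: {1,3,4,5}  (accept∈set)
'e' @ 4: {1,3,4,5}  (accept∈set)
'c' @ 5: {1,3,4,5}  (accept∈set)
'e' @ 6: {1,3,4,5}  (accept∈set)
'e' @ 7: {1,3,4,5}  (accept∈set)
final: {1,3,4,5}; accept 1 in set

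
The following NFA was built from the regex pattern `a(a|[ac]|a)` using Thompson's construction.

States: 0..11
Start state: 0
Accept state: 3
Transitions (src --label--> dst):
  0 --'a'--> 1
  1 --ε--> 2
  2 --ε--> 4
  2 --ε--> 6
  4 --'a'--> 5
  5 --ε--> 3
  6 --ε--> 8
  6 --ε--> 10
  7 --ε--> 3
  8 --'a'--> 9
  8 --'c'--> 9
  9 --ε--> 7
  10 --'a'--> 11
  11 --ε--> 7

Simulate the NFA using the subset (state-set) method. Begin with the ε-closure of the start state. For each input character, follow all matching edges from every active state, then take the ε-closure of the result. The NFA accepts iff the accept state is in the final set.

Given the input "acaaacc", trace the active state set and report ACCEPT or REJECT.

Answer: REJECT

Steps:
start: ε-closure({0}) = {0}
'a' @ 1: {1,2,4,6,8,10}
'c' @ 2: {3,7,9}  [accepting]
'a' @ 3: {}  — no active states
rest 'aacc' ignored (set empty)
final: {}; accept 3 not in set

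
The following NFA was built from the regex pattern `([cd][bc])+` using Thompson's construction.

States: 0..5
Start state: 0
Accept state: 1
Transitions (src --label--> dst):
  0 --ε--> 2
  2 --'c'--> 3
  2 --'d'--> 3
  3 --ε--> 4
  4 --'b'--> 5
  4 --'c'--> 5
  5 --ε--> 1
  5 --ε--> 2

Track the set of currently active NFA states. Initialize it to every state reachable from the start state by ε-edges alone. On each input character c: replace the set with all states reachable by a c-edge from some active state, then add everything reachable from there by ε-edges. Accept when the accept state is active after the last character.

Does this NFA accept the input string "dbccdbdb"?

start: ε-closure({0}) = {0,2}
'd' @ 1: {3,4}
'b' @ 2: {1,2,5}  ✓accept
'c' @ 3: {3,4}
'c' @ 4: {1,2,5}  ✓accept
'd' @ 5: {3,4}
'b' @ 6: {1,2,5}  ✓accept
'd' @ 7: {3,4}
'b' @ 8: {1,2,5}  ✓accept
after full input: {1,2,5}  (accept=1 in)

Answer: ACCEPT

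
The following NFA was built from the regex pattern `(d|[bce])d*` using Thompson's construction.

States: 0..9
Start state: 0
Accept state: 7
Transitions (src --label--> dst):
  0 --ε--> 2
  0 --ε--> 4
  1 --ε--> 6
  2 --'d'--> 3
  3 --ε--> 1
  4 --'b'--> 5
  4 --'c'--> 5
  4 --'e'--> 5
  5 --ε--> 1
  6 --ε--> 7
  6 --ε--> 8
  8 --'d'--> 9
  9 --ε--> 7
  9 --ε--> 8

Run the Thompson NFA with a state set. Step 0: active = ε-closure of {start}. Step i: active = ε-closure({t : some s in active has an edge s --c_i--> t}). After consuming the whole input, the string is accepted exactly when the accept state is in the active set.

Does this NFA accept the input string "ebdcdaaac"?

Answer: REJECT

Steps:
start: ε-closure({0}) = {0,2,4}
'e' @ 1: {1,5,6,7,8}  [accepting]
'b' @ 2: {}  — state set empty
rest 'dcdaaac' ignored (set empty)
final: {}; accept 7 not in set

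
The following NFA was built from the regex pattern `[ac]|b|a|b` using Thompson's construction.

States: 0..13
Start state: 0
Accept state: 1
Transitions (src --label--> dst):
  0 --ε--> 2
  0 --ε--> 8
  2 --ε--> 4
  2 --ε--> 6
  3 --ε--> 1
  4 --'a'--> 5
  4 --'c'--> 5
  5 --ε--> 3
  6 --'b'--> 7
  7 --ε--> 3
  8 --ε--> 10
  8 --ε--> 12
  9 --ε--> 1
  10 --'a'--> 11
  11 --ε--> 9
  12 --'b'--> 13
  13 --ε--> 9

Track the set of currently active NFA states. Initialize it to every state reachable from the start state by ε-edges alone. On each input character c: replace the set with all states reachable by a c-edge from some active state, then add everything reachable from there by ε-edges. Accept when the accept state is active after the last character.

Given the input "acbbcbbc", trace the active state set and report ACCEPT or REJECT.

initial (ε-close {0}): {0,2,4,6,8,10,12}
'a' @ 1: {1,3,5,9,11}  ✓accept
'c' @ 2: {}  — dead — no transitions
rest 'bbcbbc' ignored (set empty)
final: {}; accept 1 not in set

Answer: REJECT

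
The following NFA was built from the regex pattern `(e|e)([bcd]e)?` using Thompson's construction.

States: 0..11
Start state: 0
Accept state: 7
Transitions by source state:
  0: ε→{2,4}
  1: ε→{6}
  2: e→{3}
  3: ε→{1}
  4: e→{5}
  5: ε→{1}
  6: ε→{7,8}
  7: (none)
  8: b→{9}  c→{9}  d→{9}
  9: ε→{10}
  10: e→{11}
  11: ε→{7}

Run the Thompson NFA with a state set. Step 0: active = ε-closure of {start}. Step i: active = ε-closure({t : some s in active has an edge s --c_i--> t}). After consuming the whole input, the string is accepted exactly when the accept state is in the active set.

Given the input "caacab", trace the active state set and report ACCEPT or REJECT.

S₀ = ε-closure({0}) = {0,2,4}
'c' @ 1: {}  — state set empty
rest 'aacab' ignored (set empty)
end set {} — state 7 not in

Answer: REJECT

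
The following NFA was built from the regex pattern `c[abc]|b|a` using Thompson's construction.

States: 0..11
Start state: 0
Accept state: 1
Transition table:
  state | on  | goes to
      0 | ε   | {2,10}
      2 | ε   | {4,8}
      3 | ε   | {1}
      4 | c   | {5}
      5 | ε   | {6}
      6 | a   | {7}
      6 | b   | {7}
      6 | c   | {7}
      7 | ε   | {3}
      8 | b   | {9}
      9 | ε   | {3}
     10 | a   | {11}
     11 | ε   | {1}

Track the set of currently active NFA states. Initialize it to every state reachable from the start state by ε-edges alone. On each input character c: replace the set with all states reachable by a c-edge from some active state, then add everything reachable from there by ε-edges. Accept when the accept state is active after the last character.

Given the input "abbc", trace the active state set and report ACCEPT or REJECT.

Answer: REJECT

Steps:
start: ε-closure({0}) = {0,2,4,8,10}
'a' @ 1: {1,11}  ✓accept
'b' @ 2: {}  — no active states
rest 'bc' ignored (set empty)
after full input: {}  (accept=1 not in)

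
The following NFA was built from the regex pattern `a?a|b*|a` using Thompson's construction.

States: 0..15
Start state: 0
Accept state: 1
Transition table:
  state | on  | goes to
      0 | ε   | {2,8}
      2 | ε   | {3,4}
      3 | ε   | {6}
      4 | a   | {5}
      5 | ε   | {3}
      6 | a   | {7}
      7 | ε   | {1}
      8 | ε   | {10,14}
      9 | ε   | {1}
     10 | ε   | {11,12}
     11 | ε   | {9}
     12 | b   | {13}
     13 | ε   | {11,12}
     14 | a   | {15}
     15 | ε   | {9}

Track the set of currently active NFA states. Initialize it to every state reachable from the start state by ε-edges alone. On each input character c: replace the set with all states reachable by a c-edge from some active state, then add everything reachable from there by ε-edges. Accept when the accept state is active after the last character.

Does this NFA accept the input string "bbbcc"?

Answer: REJECT

Steps:
start: ε-closure({0}) = {0,1,2,3,4,6,8,9,10,11,12,14}
'b' @ 1: {1,9,11,12,13}  ✓accept
'b' @ 2: {1,9,11,12,13}  ✓accept
'b' @ 3: {1,9,11,12,13}  ✓accept
'c' @ 4: {}  — no active states
rest 'c' ignored (set empty)
final: {}; accept 1 not in set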